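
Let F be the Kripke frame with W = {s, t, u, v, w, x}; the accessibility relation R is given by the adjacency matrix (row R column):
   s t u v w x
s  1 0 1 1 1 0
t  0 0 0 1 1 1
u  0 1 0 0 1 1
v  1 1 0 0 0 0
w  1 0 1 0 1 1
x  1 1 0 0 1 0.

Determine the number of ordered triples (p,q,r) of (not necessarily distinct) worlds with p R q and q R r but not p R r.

Enumerating: (s,u,t), (s,u,x), (s,v,t), (s,w,x), (t,v,s), (t,v,t), (t,w,s), (t,w,u), (t,x,s), (t,x,t), (u,t,v), (u,w,s), … and 17 more.
Total: 29.

29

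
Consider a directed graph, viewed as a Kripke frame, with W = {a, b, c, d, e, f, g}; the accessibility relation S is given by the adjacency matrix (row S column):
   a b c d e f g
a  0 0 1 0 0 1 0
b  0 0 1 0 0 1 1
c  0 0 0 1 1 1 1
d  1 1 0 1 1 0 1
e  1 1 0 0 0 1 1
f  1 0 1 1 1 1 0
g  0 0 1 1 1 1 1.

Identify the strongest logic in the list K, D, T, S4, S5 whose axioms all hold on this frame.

Serial (axiom D): yes — every world has a successor (e.g. a S c).
Reflexive (axiom T): no — a is not related to itself.
Transitive (axiom 4): no — a S c and c S d, but not a S d.
Euclidean (axiom 5): no — b S f and b S g, but not f S g.
So F validates K, D; T would additionally require S to be reflexive. The strongest is D.

D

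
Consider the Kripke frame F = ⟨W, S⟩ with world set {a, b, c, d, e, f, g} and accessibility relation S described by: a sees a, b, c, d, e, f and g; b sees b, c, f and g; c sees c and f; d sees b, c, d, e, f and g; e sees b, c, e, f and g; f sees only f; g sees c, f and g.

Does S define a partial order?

Reflexive: yes — every world is S-related to itself.
Transitive: yes — every two-step S-path is closed by a direct edge.
Antisymmetric: yes — no distinct pair is related both ways.
So S is a partial order.

Yes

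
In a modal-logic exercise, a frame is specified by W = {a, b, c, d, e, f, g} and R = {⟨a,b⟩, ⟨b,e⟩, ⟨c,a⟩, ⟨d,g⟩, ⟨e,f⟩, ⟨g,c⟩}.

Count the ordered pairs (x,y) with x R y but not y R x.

Enumerating: (a,b), (b,e), (c,a), (d,g), (e,f), (g,c).

6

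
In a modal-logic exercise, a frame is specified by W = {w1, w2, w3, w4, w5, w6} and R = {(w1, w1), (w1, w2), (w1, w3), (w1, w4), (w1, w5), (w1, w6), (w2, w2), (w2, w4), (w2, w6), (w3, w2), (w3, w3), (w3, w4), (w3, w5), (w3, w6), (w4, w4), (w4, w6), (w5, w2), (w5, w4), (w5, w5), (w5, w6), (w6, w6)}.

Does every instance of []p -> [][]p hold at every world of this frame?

Yes

The schema 4 characterises exactly the transitive frames.
Transitive: yes — every two-step R-path is closed by a direct edge.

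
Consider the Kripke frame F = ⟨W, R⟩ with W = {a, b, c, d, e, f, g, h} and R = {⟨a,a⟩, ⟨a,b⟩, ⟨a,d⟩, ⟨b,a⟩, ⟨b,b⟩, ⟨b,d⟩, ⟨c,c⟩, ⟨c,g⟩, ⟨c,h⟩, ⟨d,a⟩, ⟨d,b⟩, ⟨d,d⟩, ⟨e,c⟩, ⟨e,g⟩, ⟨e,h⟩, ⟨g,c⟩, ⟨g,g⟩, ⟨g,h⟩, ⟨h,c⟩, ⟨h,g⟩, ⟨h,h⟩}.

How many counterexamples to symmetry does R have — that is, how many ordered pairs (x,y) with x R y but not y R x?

Enumerating: (e,c), (e,g), (e,h).

3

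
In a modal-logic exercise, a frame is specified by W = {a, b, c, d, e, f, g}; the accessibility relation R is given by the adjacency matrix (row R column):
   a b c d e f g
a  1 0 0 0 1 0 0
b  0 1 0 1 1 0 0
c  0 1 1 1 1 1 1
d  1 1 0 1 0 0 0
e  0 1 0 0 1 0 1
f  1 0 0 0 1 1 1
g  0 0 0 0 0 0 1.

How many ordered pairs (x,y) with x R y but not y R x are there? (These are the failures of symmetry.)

Enumerating: (a,e), (c,b), (c,d), (c,e), (c,f), (c,g), (d,a), (e,g), (f,a), (f,e), (f,g).

11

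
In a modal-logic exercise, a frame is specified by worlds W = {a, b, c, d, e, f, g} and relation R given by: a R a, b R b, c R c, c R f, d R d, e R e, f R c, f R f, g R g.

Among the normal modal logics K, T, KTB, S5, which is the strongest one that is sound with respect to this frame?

Reflexive (axiom T): yes — every world is R-related to itself.
Symmetric (axiom B): yes — every pair in R has its reverse in R.
Euclidean (axiom 5): yes — any two successors of a common world are R-related.
So F validates K, T, KTB, S5. The strongest is S5.

S5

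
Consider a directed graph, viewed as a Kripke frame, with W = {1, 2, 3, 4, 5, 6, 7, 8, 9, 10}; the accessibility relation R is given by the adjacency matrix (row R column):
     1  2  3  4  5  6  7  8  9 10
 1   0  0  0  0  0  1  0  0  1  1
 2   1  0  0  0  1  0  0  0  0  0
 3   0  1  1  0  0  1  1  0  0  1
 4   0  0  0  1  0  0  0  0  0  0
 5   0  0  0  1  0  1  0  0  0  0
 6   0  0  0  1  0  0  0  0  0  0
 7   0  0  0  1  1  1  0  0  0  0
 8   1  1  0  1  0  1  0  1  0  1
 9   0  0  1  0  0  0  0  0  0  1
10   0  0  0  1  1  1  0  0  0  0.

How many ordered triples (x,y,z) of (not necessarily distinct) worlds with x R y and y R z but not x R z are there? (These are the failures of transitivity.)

25

Enumerating: (1,10,4), (1,10,5), (1,6,4), (1,9,3), (2,1,10), (2,1,6), (2,1,9), (2,5,4), (2,5,6), (3,10,4), (3,10,5), (3,2,1), … and 13 more.
Total: 25.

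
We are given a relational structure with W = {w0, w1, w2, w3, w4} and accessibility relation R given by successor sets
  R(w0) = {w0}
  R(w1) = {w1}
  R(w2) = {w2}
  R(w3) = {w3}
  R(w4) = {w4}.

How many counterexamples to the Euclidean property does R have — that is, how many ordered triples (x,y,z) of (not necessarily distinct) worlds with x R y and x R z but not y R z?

R is Euclidean; there are no such tuples.

0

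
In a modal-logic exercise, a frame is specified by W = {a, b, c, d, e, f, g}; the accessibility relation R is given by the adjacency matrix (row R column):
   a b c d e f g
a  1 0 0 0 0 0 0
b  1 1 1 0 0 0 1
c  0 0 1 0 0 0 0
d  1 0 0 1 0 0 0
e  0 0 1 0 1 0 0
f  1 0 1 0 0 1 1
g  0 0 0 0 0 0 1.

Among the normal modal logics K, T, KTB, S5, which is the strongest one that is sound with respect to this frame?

T

Reflexive (axiom T): yes — every world is R-related to itself.
Symmetric (axiom B): no — b R a but not a R b.
Euclidean (axiom 5): no — b R a and b R c, but not a R c.
So F validates K, T; KTB would additionally require R to be symmetric. The strongest is T.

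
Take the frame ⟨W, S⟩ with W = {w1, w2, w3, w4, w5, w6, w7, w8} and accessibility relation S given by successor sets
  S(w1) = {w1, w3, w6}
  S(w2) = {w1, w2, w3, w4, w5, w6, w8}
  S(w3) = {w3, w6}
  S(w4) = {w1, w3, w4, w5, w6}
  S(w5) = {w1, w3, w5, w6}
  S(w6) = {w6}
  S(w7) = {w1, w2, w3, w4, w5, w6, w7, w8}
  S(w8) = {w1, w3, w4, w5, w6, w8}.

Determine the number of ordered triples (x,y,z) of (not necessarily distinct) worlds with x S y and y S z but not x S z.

0

S is transitive; there are no such tuples.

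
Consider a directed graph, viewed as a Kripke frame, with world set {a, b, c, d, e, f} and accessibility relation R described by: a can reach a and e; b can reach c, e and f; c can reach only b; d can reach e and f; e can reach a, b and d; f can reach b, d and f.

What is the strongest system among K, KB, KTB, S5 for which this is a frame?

Symmetric (axiom B): yes — every pair in R has its reverse in R.
Reflexive (axiom T): no — b is not related to itself.
Euclidean (axiom 5): no — b R c and b R e, but not c R e.
So F validates K, KB; KTB would additionally require R to be reflexive. The strongest is KB.

KB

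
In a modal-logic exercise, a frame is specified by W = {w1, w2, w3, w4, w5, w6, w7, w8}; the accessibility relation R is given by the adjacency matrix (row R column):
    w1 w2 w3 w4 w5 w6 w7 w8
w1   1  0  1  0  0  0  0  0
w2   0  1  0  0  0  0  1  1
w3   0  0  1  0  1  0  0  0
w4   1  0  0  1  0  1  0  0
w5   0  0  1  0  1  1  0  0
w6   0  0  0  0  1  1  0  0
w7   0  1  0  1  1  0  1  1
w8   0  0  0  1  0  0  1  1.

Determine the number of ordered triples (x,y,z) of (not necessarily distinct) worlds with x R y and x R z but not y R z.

Enumerating: (w1,w3,w1), (w2,w8,w2), (w4,w1,w4), (w4,w1,w6), (w4,w6,w1), (w4,w6,w4), (w5,w3,w6), (w5,w6,w3), (w7,w2,w4), (w7,w2,w5), (w7,w4,w2), (w7,w4,w5), … and 10 more.
Total: 22.

22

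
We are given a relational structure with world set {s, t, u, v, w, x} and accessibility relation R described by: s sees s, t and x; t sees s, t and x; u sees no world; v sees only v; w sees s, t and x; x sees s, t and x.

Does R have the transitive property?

Transitive: yes — every two-step R-path is closed by a direct edge.

Yes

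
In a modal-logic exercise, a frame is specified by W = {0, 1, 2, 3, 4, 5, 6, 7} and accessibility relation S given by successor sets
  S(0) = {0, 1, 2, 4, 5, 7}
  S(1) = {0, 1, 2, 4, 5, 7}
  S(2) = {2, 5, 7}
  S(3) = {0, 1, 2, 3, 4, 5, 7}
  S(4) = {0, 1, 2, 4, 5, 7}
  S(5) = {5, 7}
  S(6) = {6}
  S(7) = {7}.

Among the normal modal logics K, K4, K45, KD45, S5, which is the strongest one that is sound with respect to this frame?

K4

Transitive (axiom 4): yes — every two-step S-path is closed by a direct edge.
Euclidean (axiom 5): no — 0 S 2 and 0 S 1, but not 2 S 1.
Serial (axiom D): yes — every world has a successor (e.g. 0 S 0).
Reflexive (axiom T): yes — every world is S-related to itself.
So F validates K, K4; K45 would additionally require S to be Euclidean. The strongest is K4.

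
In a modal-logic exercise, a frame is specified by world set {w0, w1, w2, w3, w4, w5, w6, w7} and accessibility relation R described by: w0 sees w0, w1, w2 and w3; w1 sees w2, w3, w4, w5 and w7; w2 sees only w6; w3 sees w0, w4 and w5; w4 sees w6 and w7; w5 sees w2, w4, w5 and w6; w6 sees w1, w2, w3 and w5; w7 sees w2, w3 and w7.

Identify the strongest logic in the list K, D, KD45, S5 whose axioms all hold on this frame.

Serial (axiom D): yes — every world has a successor (e.g. w0 R w0).
Transitive (axiom 4): no — w0 R w1 and w1 R w4, but not w0 R w4.
Euclidean (axiom 5): no — w0 R w2 and w0 R w1, but not w2 R w1.
Reflexive (axiom T): no — w1 is not related to itself.
So F validates K, D; KD45 would additionally require R to be Euclidean and transitive. The strongest is D.

D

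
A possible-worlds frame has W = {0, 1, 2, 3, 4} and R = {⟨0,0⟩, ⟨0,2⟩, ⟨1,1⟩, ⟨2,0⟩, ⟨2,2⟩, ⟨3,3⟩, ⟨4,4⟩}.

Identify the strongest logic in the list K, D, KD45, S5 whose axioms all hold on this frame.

Serial (axiom D): yes — every world has a successor (e.g. 0 R 0).
Transitive (axiom 4): yes — every two-step R-path is closed by a direct edge.
Euclidean (axiom 5): yes — any two successors of a common world are R-related.
Reflexive (axiom T): yes — every world is R-related to itself.
So F validates K, D, KD45, S5. The strongest is S5.

S5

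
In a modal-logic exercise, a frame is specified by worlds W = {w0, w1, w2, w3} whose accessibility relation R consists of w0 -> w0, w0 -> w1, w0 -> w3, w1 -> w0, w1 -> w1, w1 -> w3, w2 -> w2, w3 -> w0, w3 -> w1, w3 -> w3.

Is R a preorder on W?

Yes

Reflexive: yes — every world is R-related to itself.
Transitive: yes — every two-step R-path is closed by a direct edge.
So R is a preorder.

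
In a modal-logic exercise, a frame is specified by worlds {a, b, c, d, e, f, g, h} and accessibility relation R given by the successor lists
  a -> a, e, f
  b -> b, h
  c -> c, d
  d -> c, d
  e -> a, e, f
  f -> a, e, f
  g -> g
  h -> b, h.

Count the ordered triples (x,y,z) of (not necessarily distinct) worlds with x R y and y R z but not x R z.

R is transitive; there are no such tuples.

0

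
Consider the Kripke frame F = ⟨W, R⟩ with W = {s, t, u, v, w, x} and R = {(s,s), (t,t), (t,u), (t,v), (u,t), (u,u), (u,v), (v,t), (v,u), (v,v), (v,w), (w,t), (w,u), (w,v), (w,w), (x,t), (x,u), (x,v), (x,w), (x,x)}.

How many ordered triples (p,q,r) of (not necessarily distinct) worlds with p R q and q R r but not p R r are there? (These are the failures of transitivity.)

2

Enumerating: (t,v,w), (u,v,w).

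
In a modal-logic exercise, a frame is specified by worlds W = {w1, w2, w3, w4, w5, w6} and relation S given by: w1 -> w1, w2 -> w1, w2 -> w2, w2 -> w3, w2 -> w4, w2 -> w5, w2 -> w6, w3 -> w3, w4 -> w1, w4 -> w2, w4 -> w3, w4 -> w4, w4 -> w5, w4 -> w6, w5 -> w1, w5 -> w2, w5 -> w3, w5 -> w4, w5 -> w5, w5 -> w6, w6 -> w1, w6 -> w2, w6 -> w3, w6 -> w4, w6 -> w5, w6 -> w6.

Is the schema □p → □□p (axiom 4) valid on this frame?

Axiom 4 corresponds to the accessibility relation being transitive.
Transitive: yes — every two-step S-path is closed by a direct edge.

Yes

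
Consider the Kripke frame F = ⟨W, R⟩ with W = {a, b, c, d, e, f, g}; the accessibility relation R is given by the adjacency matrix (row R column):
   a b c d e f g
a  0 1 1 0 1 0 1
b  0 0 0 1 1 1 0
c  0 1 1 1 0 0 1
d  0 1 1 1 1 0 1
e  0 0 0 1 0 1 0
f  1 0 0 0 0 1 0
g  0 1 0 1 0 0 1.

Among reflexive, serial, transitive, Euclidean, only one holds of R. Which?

serial

Reflexive: no — a is not related to itself.
Serial: yes — every world has a successor (e.g. a R b).
Transitive: no — a R b and b R d, but not a R d.
Euclidean: no — a R b and a R c, but not b R c.
Only serial holds.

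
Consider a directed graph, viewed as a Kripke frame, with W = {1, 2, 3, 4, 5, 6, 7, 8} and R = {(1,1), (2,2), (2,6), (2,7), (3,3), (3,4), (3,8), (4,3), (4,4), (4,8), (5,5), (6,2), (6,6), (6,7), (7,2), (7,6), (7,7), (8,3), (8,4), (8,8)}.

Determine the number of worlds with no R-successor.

R is serial; there are no such worlds.

0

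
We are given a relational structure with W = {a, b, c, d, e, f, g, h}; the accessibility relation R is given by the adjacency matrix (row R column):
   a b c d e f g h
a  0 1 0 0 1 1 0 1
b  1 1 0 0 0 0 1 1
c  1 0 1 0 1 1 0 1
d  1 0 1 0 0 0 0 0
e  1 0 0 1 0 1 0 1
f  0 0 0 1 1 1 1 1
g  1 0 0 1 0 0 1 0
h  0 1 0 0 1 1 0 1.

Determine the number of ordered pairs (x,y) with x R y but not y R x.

Enumerating: (a,f), (a,h), (b,g), (c,a), (c,e), (c,f), (c,h), (d,a), (d,c), (e,d), (f,d), (f,g), (g,a), (g,d).

14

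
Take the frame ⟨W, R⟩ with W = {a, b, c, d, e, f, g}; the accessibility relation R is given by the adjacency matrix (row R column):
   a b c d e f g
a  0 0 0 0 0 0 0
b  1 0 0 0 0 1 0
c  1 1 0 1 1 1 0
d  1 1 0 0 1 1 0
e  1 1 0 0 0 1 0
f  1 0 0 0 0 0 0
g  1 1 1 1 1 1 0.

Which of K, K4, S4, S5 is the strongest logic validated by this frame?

K4

Transitive (axiom 4): yes — every two-step R-path is closed by a direct edge.
Reflexive (axiom T): no — a is not related to itself.
Euclidean (axiom 5): no — b R a and b R f, but not a R f.
So F validates K, K4; S4 would additionally require R to be reflexive. The strongest is K4.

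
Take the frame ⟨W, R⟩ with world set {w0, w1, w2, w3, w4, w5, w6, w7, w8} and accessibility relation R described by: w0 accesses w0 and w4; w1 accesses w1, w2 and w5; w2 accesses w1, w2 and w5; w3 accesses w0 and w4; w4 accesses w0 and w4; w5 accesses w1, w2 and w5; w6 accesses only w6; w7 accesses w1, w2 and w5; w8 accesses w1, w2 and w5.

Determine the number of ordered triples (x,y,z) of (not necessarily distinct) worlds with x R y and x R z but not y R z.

0

R is Euclidean; there are no such tuples.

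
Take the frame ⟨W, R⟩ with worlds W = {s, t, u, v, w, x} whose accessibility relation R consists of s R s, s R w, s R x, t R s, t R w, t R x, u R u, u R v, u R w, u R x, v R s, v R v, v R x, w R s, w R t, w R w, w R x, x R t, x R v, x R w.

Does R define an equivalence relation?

No

Reflexive: no — t is not related to itself.
Symmetric: no — s R x but not x R s.
Transitive: no — s R w and w R t, but not s R t.
So R is not an equivalence relation.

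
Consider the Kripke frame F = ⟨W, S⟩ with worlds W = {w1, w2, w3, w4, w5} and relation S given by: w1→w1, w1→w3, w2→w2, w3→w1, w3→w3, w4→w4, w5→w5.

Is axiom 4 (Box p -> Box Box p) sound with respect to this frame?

Yes

Axiom 4 corresponds to the accessibility relation being transitive.
Transitive: yes — every two-step S-path is closed by a direct edge.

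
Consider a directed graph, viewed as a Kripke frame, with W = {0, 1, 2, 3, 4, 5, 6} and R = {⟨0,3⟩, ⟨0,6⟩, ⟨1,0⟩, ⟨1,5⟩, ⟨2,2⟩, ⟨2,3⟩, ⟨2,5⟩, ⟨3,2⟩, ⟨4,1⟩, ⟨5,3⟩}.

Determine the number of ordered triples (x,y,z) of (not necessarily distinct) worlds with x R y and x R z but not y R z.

Enumerating: (0,3,3), (0,3,6), (0,6,3), (0,6,6), (1,0,0), (1,0,5), (1,5,0), (1,5,5), (2,3,3), (2,3,5), (2,5,2), (2,5,5), (4,1,1), (5,3,3).

14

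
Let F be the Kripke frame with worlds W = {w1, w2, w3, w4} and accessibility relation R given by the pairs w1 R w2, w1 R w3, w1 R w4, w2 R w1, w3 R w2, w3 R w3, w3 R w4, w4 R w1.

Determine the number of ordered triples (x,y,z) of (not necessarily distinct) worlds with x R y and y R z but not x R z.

10

Enumerating: (w1,w2,w1), (w1,w4,w1), (w2,w1,w2), (w2,w1,w3), (w2,w1,w4), (w3,w2,w1), (w3,w4,w1), (w4,w1,w2), (w4,w1,w3), (w4,w1,w4).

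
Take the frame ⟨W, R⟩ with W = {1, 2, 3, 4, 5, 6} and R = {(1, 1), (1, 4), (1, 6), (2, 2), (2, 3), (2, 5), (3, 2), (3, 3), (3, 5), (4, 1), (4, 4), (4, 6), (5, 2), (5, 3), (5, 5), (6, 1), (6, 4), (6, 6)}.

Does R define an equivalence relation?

Reflexive: yes — every world is R-related to itself.
Symmetric: yes — every pair in R has its reverse in R.
Transitive: yes — every two-step R-path is closed by a direct edge.
So R is an equivalence relation.

Yes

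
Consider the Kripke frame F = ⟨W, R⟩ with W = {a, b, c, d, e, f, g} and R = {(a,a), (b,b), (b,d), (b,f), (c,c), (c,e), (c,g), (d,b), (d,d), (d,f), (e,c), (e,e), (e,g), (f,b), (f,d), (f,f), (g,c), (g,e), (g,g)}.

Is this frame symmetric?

Yes

Symmetric: yes — every pair in R has its reverse in R.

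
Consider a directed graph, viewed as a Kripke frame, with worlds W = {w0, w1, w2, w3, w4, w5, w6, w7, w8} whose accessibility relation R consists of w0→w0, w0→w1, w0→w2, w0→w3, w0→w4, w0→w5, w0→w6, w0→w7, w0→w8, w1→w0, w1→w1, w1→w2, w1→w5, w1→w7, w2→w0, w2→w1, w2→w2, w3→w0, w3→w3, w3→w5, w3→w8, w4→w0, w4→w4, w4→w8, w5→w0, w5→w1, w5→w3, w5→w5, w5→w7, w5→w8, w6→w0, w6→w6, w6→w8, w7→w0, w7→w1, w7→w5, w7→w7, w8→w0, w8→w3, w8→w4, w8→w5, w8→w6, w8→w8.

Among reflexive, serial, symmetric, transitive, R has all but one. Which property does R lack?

transitive

Reflexive: yes — every world is R-related to itself.
Serial: yes — every world has a successor (e.g. w0 R w0).
Symmetric: yes — every pair in R has its reverse in R.
Transitive: no — w1 R w0 and w0 R w3, but not w1 R w3.
Only transitive fails.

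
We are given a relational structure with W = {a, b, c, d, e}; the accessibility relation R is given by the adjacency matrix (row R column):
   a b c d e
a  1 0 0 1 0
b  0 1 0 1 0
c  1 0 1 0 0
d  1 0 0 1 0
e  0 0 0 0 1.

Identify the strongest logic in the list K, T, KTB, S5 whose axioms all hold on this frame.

T

Reflexive (axiom T): yes — every world is R-related to itself.
Symmetric (axiom B): no — b R d but not d R b.
Euclidean (axiom 5): no — b R d and b R b, but not d R b.
So F validates K, T; KTB would additionally require R to be symmetric. The strongest is T.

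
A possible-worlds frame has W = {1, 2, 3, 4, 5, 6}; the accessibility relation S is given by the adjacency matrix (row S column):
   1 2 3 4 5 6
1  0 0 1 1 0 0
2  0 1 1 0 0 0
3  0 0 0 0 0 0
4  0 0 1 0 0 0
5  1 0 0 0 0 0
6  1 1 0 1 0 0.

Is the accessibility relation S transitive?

No

Transitive: no — 5 S 1 and 1 S 3, but not 5 S 3.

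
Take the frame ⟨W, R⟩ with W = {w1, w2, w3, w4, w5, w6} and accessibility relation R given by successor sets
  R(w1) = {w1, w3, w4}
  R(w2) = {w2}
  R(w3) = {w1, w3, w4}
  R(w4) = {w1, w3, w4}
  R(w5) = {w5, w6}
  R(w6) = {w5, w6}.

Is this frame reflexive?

Reflexive: yes — every world is R-related to itself.

Yes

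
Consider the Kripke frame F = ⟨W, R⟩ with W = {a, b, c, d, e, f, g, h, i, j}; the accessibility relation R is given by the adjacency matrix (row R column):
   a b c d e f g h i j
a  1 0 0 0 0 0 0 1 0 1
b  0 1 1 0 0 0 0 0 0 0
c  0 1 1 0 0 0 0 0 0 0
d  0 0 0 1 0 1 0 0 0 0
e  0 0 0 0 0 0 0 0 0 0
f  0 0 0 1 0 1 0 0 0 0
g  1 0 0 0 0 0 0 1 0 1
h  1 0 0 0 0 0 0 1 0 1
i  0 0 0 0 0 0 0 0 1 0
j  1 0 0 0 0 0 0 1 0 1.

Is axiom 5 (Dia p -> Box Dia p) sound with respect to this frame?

By correspondence theory, 5 is valid on a frame iff R is Euclidean.
Euclidean: yes — any two successors of a common world are R-related.

Yes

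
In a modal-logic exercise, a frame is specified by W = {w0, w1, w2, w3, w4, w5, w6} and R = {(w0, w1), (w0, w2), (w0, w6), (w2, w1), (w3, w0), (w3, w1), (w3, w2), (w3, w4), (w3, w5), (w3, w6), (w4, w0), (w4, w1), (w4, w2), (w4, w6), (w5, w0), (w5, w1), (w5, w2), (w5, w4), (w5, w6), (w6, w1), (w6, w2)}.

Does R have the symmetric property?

No

Symmetric: no — w0 R w1 but not w1 R w0.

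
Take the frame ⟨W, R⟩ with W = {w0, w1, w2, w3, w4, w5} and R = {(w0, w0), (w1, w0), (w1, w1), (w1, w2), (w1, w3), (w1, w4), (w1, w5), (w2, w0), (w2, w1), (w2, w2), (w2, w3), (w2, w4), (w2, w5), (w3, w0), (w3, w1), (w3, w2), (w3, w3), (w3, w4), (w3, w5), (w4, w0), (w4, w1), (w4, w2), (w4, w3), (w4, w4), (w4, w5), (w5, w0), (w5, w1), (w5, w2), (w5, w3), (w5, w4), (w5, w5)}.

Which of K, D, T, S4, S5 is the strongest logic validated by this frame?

S4

Serial (axiom D): yes — every world has a successor (e.g. w0 R w0).
Reflexive (axiom T): yes — every world is R-related to itself.
Transitive (axiom 4): yes — every two-step R-path is closed by a direct edge.
Euclidean (axiom 5): no — w1 R w0 and w1 R w2, but not w0 R w2.
So F validates K, D, T, S4; S5 would additionally require R to be Euclidean. The strongest is S4.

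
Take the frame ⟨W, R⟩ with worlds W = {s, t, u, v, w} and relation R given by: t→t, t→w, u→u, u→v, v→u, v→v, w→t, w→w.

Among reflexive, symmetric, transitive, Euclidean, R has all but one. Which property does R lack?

Reflexive: no — s is not related to itself.
Symmetric: yes — every pair in R has its reverse in R.
Transitive: yes — every two-step R-path is closed by a direct edge.
Euclidean: yes — any two successors of a common world are R-related.
Only reflexive fails.

reflexive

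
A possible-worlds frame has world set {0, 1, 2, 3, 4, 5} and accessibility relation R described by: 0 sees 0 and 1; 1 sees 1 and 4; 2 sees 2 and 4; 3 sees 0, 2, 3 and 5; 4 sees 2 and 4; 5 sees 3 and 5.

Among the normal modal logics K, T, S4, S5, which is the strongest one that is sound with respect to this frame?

T

Reflexive (axiom T): yes — every world is R-related to itself.
Transitive (axiom 4): no — 0 R 1 and 1 R 4, but not 0 R 4.
Euclidean (axiom 5): no — 3 R 0 and 3 R 2, but not 0 R 2.
So F validates K, T; S4 would additionally require R to be transitive. The strongest is T.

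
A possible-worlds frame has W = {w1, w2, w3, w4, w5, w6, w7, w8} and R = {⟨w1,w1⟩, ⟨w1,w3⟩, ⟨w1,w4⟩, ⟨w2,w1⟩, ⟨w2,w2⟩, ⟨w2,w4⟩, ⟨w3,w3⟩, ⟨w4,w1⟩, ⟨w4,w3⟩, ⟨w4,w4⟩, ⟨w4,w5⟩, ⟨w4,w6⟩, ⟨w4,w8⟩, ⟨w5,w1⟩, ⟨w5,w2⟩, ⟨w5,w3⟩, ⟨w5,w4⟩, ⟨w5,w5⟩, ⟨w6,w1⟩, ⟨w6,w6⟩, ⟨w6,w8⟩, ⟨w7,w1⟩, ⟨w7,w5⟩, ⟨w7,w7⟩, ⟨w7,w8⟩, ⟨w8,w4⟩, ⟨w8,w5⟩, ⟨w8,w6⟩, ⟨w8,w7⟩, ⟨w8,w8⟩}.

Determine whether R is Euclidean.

Euclidean: no — w1 R w3 and w1 R w4, but not w3 R w4.

No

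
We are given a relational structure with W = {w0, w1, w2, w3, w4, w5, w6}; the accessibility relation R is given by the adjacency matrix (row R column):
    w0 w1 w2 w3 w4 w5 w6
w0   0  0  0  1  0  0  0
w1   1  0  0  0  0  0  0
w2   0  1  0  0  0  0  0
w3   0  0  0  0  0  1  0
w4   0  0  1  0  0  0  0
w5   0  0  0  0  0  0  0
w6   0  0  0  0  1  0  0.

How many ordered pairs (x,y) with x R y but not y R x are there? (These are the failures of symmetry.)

Enumerating: (w0,w3), (w1,w0), (w2,w1), (w3,w5), (w4,w2), (w6,w4).

6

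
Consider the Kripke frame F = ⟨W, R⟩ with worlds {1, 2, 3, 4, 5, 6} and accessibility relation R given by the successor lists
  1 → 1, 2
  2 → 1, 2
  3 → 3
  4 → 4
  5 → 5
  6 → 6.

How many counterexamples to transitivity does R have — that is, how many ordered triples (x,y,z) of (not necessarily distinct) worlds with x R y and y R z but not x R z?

R is transitive; there are no such tuples.

0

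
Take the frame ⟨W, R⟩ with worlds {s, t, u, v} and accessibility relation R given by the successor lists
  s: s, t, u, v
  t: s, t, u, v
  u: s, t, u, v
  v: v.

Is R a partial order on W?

No

Reflexive: yes — every world is R-related to itself.
Transitive: yes — every two-step R-path is closed by a direct edge.
Antisymmetric: no — s R t and t R s with s ≠ t.
So R is not a partial order.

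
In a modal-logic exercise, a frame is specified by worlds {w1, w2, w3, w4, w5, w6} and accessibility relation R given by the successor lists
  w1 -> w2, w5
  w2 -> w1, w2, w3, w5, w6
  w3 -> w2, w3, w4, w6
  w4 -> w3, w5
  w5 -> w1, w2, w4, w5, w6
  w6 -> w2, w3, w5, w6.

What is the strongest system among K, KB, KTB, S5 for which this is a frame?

KB

Symmetric (axiom B): yes — every pair in R has its reverse in R.
Reflexive (axiom T): no — w1 is not related to itself.
Euclidean (axiom 5): no — w2 R w1 and w2 R w3, but not w1 R w3.
So F validates K, KB; KTB would additionally require R to be reflexive. The strongest is KB.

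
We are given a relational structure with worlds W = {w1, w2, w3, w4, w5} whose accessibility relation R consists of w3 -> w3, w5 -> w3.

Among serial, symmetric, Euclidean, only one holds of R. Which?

Serial: no — w1 has no R-successor.
Symmetric: no — w5 R w3 but not w3 R w5.
Euclidean: yes — any two successors of a common world are R-related.
Only Euclidean holds.

Euclidean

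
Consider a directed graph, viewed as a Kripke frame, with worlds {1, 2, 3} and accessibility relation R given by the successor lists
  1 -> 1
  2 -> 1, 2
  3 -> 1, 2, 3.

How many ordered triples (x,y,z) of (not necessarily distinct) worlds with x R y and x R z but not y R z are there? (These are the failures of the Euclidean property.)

4

Enumerating: (2,1,2), (3,1,2), (3,1,3), (3,2,3).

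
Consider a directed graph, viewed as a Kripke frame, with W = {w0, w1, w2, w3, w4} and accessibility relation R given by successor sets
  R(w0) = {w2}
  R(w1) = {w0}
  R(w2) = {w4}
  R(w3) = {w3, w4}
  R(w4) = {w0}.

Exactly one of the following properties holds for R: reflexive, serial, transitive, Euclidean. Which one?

serial

Reflexive: no — w0 is not related to itself.
Serial: yes — every world has a successor (e.g. w0 R w2).
Transitive: no — w0 R w2 and w2 R w4, but not w0 R w4.
Euclidean: no — w0 R w2 and w0 R w2, but not w2 R w2.
Only serial holds.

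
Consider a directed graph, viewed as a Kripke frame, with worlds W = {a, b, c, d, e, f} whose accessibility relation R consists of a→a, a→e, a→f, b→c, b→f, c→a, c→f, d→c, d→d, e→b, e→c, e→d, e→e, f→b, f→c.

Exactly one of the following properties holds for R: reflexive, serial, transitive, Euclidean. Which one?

Reflexive: no — b is not related to itself.
Serial: yes — every world has a successor (e.g. a R a).
Transitive: no — a R e and e R b, but not a R b.
Euclidean: no — a R e and a R f, but not e R f.
Only serial holds.

serial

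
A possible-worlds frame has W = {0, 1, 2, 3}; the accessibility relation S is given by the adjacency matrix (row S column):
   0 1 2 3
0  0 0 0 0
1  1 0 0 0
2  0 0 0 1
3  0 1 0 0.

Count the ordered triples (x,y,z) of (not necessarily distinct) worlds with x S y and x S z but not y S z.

3

Enumerating: (1,0,0), (2,3,3), (3,1,1).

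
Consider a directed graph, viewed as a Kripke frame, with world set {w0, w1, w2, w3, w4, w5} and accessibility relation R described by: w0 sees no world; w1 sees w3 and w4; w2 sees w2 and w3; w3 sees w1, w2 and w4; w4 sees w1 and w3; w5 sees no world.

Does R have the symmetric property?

Symmetric: yes — every pair in R has its reverse in R.

Yes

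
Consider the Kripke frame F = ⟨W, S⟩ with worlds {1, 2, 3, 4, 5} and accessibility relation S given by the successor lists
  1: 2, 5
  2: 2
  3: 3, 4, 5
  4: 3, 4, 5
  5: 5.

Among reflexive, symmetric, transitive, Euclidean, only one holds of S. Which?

Reflexive: no — 1 is not related to itself.
Symmetric: no — 1 S 2 but not 2 S 1.
Transitive: yes — every two-step S-path is closed by a direct edge.
Euclidean: no — 1 S 2 and 1 S 5, but not 2 S 5.
Only transitive holds.

transitive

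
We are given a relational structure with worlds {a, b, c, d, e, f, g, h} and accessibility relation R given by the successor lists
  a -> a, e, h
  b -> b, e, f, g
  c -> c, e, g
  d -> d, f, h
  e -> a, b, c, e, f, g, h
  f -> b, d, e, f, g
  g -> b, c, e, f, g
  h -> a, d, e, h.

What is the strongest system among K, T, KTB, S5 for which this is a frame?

KTB

Reflexive (axiom T): yes — every world is R-related to itself.
Symmetric (axiom B): yes — every pair in R has its reverse in R.
Euclidean (axiom 5): no — d R f and d R h, but not f R h.
So F validates K, T, KTB; S5 would additionally require R to be Euclidean. The strongest is KTB.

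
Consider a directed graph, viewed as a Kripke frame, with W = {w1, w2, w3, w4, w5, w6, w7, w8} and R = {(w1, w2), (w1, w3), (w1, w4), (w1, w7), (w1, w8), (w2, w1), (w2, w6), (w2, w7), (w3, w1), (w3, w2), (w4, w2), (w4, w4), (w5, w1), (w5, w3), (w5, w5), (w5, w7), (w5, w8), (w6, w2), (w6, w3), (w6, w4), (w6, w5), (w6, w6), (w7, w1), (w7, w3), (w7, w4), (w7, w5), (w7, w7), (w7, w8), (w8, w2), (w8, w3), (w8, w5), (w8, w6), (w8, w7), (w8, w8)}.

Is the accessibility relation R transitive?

Transitive: no — w1 R w2 and w2 R w6, but not w1 R w6.

No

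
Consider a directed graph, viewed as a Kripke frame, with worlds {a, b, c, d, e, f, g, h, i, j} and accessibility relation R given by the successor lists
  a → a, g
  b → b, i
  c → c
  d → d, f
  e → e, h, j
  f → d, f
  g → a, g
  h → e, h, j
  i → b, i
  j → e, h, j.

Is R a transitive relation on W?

Yes

Transitive: yes — every two-step R-path is closed by a direct edge.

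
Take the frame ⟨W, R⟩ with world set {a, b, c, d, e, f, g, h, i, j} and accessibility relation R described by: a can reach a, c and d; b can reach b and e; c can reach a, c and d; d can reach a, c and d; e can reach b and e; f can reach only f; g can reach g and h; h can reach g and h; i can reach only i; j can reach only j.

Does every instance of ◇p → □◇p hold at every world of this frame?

Yes

Axiom 5 corresponds to the accessibility relation being Euclidean.
Euclidean: yes — any two successors of a common world are R-related.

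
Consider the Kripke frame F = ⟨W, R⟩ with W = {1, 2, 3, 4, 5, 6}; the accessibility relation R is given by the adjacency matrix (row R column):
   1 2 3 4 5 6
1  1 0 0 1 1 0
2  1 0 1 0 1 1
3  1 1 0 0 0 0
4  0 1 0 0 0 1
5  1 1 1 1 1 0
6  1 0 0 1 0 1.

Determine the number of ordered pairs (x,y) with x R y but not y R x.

8

Enumerating: (1,4), (2,1), (2,6), (3,1), (4,2), (5,3), (5,4), (6,1).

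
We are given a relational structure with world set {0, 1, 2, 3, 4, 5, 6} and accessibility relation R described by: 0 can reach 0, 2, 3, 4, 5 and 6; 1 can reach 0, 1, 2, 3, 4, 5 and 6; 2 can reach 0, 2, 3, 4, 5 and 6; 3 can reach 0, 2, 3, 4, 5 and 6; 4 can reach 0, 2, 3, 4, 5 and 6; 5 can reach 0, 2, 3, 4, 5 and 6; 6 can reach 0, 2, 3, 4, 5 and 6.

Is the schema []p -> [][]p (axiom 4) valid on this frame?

Axiom 4 corresponds to the accessibility relation being transitive.
Transitive: yes — every two-step R-path is closed by a direct edge.

Yes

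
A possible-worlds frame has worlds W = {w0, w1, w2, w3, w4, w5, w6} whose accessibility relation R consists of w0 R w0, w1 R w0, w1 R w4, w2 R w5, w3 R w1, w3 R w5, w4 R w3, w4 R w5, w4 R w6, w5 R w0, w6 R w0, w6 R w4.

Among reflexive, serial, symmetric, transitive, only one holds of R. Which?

serial

Reflexive: no — w1 is not related to itself.
Serial: yes — every world has a successor (e.g. w0 R w0).
Symmetric: no — w1 R w0 but not w0 R w1.
Transitive: no — w1 R w4 and w4 R w3, but not w1 R w3.
Only serial holds.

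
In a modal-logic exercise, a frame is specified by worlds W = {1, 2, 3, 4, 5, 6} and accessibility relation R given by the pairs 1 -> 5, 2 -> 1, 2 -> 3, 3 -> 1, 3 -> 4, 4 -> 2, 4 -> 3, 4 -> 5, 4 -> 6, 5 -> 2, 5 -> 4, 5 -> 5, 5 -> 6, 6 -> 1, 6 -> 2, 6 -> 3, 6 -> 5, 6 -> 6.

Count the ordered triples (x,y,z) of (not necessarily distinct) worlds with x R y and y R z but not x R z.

22

Enumerating: (1,5,2), (1,5,4), (1,5,6), (2,1,5), (2,3,4), (3,1,5), (3,4,2), (3,4,3), (3,4,5), (3,4,6), (4,2,1), (4,3,1), … and 10 more.
Total: 22.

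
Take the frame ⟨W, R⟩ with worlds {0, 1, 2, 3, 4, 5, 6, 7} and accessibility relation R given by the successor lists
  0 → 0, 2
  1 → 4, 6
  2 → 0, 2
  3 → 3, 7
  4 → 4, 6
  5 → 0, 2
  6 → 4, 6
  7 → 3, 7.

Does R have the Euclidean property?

Euclidean: yes — any two successors of a common world are R-related.

Yes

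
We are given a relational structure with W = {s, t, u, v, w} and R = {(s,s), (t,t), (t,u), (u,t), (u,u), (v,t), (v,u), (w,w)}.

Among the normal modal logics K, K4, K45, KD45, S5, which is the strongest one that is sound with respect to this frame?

KD45

Transitive (axiom 4): yes — every two-step R-path is closed by a direct edge.
Euclidean (axiom 5): yes — any two successors of a common world are R-related.
Serial (axiom D): yes — every world has a successor (e.g. s R s).
Reflexive (axiom T): no — v is not related to itself.
So F validates K, K4, K45, KD45; S5 would additionally require R to be reflexive. The strongest is KD45.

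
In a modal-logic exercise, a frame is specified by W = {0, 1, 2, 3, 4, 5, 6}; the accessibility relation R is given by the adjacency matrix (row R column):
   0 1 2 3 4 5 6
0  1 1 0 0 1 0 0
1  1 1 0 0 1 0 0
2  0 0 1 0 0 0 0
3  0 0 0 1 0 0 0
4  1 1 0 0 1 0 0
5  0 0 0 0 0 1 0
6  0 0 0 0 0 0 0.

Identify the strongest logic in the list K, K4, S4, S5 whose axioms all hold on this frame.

Transitive (axiom 4): yes — every two-step R-path is closed by a direct edge.
Reflexive (axiom T): no — 6 is not related to itself.
Euclidean (axiom 5): yes — any two successors of a common world are R-related.
So F validates K, K4; S4 would additionally require R to be reflexive. The strongest is K4.

K4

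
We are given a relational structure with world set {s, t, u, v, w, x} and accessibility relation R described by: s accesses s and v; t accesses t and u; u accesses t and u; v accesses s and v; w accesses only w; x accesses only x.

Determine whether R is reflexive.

Reflexive: yes — every world is R-related to itself.

Yes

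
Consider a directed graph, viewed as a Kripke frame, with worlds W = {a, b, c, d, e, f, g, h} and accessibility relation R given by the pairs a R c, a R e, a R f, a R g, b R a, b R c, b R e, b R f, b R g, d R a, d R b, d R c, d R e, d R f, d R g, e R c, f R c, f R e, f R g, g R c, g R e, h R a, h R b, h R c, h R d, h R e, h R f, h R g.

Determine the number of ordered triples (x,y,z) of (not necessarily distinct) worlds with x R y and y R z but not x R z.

0

R is transitive; there are no such tuples.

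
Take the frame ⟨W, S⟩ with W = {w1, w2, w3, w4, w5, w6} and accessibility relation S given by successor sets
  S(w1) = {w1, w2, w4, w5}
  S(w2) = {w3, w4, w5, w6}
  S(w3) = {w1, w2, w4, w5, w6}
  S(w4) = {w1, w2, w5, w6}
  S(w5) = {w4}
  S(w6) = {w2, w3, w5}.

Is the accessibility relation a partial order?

No

Reflexive: no — w2 is not related to itself.
Transitive: no — w1 S w2 and w2 S w3, but not w1 S w3.
Antisymmetric: no — w1 S w4 and w4 S w1 with w1 ≠ w4.
So S is not a partial order.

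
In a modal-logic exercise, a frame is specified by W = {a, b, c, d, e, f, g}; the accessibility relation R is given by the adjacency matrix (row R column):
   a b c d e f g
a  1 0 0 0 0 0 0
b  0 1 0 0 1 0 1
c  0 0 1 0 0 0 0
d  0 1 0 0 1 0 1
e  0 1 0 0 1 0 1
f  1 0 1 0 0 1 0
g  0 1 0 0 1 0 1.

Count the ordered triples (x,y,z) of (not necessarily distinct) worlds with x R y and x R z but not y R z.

4

Enumerating: (f,a,c), (f,a,f), (f,c,a), (f,c,f).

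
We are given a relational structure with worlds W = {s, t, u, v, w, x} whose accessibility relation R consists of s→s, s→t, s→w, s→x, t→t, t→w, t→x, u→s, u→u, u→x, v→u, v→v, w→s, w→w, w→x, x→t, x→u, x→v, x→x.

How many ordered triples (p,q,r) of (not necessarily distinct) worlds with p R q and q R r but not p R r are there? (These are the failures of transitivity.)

Enumerating: (s,x,u), (s,x,v), (t,w,s), (t,x,u), (t,x,v), (u,s,t), (u,s,w), (u,x,t), (u,x,v), (v,u,s), (v,u,x), (w,s,t), (w,x,t), (w,x,u), (w,x,v), (x,t,w), (x,u,s).

17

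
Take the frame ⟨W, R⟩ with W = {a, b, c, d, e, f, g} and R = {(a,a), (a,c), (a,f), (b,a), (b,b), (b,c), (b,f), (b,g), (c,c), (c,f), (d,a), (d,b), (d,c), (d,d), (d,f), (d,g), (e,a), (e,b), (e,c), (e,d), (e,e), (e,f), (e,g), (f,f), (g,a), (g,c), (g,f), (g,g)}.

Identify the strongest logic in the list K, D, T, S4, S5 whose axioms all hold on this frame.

Serial (axiom D): yes — every world has a successor (e.g. a R a).
Reflexive (axiom T): yes — every world is R-related to itself.
Transitive (axiom 4): yes — every two-step R-path is closed by a direct edge.
Euclidean (axiom 5): no — a R f and a R c, but not f R c.
So F validates K, D, T, S4; S5 would additionally require R to be Euclidean. The strongest is S4.

S4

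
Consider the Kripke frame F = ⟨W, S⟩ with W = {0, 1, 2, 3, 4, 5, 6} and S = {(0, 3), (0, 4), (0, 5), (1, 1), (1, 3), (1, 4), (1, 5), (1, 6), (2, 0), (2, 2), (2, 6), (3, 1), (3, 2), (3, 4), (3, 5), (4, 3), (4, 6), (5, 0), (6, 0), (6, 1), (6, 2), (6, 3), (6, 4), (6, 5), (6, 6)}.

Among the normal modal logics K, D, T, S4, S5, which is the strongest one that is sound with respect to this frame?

Serial (axiom D): yes — every world has a successor (e.g. 0 S 3).
Reflexive (axiom T): no — 0 is not related to itself.
Transitive (axiom 4): no — 0 S 3 and 3 S 1, but not 0 S 1.
Euclidean (axiom 5): no — 0 S 4 and 0 S 5, but not 4 S 5.
So F validates K, D; T would additionally require S to be reflexive. The strongest is D.

D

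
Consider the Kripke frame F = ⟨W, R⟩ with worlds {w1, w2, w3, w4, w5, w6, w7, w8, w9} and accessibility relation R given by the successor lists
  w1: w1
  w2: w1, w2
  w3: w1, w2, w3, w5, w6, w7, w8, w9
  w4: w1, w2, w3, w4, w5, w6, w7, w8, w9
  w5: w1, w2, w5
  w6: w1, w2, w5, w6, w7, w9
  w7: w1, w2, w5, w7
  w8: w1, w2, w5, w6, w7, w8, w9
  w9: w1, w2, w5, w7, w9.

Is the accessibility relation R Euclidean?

No

Euclidean: no — w3 R w1 and w3 R w2, but not w1 R w2.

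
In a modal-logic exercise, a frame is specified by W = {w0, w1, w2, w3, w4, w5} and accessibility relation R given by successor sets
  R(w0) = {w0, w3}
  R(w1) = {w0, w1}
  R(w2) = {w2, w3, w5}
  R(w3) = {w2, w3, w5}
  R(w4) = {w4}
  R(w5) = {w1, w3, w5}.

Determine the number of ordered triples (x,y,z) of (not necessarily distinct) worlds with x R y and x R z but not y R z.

Enumerating: (w0,w3,w0), (w1,w0,w1), (w2,w5,w2), (w3,w5,w2), (w5,w1,w3), (w5,w1,w5), (w5,w3,w1).

7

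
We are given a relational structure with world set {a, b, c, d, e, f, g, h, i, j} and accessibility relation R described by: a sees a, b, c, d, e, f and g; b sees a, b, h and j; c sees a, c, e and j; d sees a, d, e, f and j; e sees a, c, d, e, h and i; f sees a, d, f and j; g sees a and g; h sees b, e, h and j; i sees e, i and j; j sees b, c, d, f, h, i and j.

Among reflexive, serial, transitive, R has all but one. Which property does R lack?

transitive

Reflexive: yes — every world is R-related to itself.
Serial: yes — every world has a successor (e.g. a R a).
Transitive: no — a R b and b R h, but not a R h.
Only transitive fails.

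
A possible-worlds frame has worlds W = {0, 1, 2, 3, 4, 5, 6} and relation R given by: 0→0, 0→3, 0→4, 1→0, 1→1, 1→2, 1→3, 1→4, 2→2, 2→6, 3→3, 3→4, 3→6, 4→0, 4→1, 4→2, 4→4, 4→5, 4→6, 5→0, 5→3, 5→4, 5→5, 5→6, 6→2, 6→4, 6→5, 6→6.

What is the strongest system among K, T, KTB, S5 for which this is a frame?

T

Reflexive (axiom T): yes — every world is R-related to itself.
Symmetric (axiom B): no — 0 R 3 but not 3 R 0.
Euclidean (axiom 5): no — 0 R 4 and 0 R 3, but not 4 R 3.
So F validates K, T; KTB would additionally require R to be symmetric. The strongest is T.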